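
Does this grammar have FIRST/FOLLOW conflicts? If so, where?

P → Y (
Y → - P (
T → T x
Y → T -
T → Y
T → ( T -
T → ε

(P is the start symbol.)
Yes. T → T x with FOLLOW(T) on { '-', 'x' }; T → Y with FOLLOW(T) on { '-', 'x' }

Nullable non-terminals: T.
FIRST sets used below: FIRST(T) = { '(', '-', 'x', ε }, FIRST(Y) = { '(', '-', 'x' }

T: nullable alternative(s) T → ε; FOLLOW(T) = { '-', 'x' }
  T → T x: FIRST \ {ε} = { '(', '-', 'x' } — overlaps FOLLOW(T) on { '-', 'x' }: CONFLICT
  T → Y: FIRST \ {ε} = { '(', '-', 'x' } — overlaps FOLLOW(T) on { '-', 'x' }: CONFLICT
  T → ( T -: FIRST \ {ε} = { '(' } — disjoint from FOLLOW(T)
  T → ε: FIRST \ {ε} = { } — this is the only nullable alternative, skip

P, Y have no nullable alternative, so no FIRST/FOLLOW check is needed there.

So the grammar has 2 FIRST/FOLLOW conflicts (marked CONFLICT above).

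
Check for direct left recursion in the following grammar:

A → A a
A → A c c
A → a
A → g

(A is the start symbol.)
A → A a: LEFT RECURSIVE (starts with A)
A → A c c: LEFT RECURSIVE (starts with A)
A → a: starts with a
A → g: starts with g

The grammar has direct left recursion on: A.

Answer: Yes, A is left-recursive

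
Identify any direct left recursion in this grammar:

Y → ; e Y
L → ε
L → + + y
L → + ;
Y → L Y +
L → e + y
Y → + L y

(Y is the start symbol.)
Y → ; e Y: starts with ';'
L → ε: starts with ε
L → + + y: starts with '+'
L → + ;: starts with '+'
Y → L Y +: starts with L
L → e + y: starts with e
Y → + L y: starts with '+'

No direct left recursion found.

Answer: No direct left recursion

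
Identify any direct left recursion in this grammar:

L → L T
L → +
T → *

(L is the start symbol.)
Direct left recursion occurs when N → N α for some non-terminal N (the right-hand side begins with the left-hand side itself).

L → L T: LEFT RECURSIVE (starts with L)
L → +: starts with '+'
T → *: starts with '*'

The grammar has direct left recursion on: L.

Answer: Yes, L is left-recursive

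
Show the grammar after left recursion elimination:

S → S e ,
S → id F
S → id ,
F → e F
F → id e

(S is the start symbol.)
S → id F S'
S → id , S'
S' → e , S'
S' → ε
F → e F
F → id e

S is directly left-recursive. The standard transformation for
  A → A α₁ | ... | A α_m | β₁ | ... | β_n
is
  A  → β₁ A' | ... | β_n A'
  A' → α₁ A' | ... | α_m A' | ε

S → id F becomes S → id F S'
S → id , becomes S → id , S'
S → S e , becomes S' → e , S'
Add S' → ε

Productions for other non-terminals are unchanged:
  F → e F
  F → id e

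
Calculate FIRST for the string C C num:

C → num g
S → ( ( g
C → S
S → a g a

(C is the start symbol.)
{ '(', 'a', 'num' }

FIRST sets of the non-terminals involved (from the grammar, by fixed-point iteration):
  FIRST(C) = { '(', 'a', 'num' }

To compute FIRST(C C num), process the symbols left to right:
Symbol C is a non-terminal. Add FIRST(C) \ {ε} = { '(', 'a', 'num' }
C is not nullable (ε ∉ FIRST(C)), so stop here.
FIRST(C C num) = { '(', 'a', 'num' }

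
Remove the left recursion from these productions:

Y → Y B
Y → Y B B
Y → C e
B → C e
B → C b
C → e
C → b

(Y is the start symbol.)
Y is directly left-recursive. The standard transformation for
  A → A α₁ | ... | A α_m | β₁ | ... | β_n
is
  A  → β₁ A' | ... | β_n A'
  A' → α₁ A' | ... | α_m A' | ε

Y → C e becomes Y → C e Y'
Y → Y B becomes Y' → B Y'
Y → Y B B becomes Y' → B B Y'
Add Y' → ε

Productions for other non-terminals are unchanged:
  B → C e
  B → C b
  C → e
  C → b

Resulting grammar:
Y → C e Y'
Y' → B Y'
Y' → B B Y'
Y' → ε
B → C e
B → C b
C → e
C → b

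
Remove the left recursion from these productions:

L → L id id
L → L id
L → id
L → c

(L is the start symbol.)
L → id L'
L → c L'
L' → id id L'
L' → id L'
L' → ε

L is directly left-recursive. The standard transformation for
  A → A α₁ | ... | A α_m | β₁ | ... | β_n
is
  A  → β₁ A' | ... | β_n A'
  A' → α₁ A' | ... | α_m A' | ε

L → id becomes L → id L'
L → c becomes L → c L'
L → L id id becomes L' → id id L'
L → L id becomes L' → id L'
Add L' → ε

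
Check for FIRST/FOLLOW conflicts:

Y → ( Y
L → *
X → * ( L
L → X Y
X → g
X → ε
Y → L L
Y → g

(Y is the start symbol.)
Yes. X → '*' '(' L with FOLLOW(X) on { '*' }; X → g with FOLLOW(X) on { 'g' }

A FIRST/FOLLOW conflict occurs when a non-terminal N has a nullable alternative N → β (β ⇒* ε) and another alternative N → α with FIRST(α) ∩ FOLLOW(N) ≠ ∅: on such a lookahead the parser cannot decide between expanding α and letting N vanish via β.

Nullable non-terminals: X.

X: nullable alternative(s) X → ε; FOLLOW(X) = { '(', '*', 'g' }
  X → * ( L: FIRST \ {ε} = { '*' } — overlaps FOLLOW(X) on { '*' }: CONFLICT
  X → g: FIRST \ {ε} = { 'g' } — overlaps FOLLOW(X) on { 'g' }: CONFLICT
  X → ε: FIRST \ {ε} = { } — this is the only nullable alternative, skip

L, Y have no nullable alternative, so no FIRST/FOLLOW check is needed there.

So the grammar has 2 FIRST/FOLLOW conflicts (marked CONFLICT above).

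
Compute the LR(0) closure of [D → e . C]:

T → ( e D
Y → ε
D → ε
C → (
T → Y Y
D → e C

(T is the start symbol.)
{ [C → . (], [D → e . C] }

To compute CLOSURE, for each item [A → α.Bβ] where B is a non-terminal, add [B → .γ] for all productions B → γ; repeat for the newly added items until nothing changes.

Start with: [D → e . C]
  [D → e . C] has the dot before C: add [C → . (]
No further items can be added.

CLOSURE = { [C → . (], [D → e . C] }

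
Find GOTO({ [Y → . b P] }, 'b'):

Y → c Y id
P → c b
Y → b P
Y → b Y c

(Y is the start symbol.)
GOTO(I, 'b') = CLOSURE({ [A → αX.β] : [A → α.Xβ] ∈ I, X = 'b' })

Items with dot before 'b', with the dot advanced:
  [Y → . b P] → [Y → b . P]
Closure of the advanced items:
  [Y → b . P] has the dot before P: add [P → . c b]

GOTO = { [P → . c b], [Y → b . P] }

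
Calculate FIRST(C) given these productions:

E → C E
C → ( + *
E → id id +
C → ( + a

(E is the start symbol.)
{ '(' }

To compute FIRST(C), examine every production with C on the left-hand side, reading each right-hand side left to right until a non-nullable symbol is reached.

From C → ( + *:
  - '(' is a terminal: add '(' and stop
From C → ( + a:
  - '(' is a terminal: add '(' and stop

Collecting: FIRST(C) = { '(' }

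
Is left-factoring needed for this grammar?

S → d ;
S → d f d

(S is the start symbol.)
Left-factoring is needed when two productions for the same non-terminal
share a common prefix on the right-hand side.

Productions for S:
  S → d ;
  S → d f d

Found common prefix 'd' in productions for S

Answer: Yes, S has productions with common prefix 'd'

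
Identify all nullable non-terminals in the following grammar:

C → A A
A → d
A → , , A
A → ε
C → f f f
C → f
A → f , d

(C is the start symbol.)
ε-productions: A → ε
So A is immediately nullable.
C → A A: every symbol on the right is nullable, so C is nullable too.
Every non-terminal is now nullable.
Nullable = { 'A', 'C' }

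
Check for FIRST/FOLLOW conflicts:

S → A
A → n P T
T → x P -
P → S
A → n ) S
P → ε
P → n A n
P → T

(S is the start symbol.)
Yes. P → T with FOLLOW(P) on { 'x' }

A FIRST/FOLLOW conflict occurs when a non-terminal N has a nullable alternative N → β (β ⇒* ε) and another alternative N → α with FIRST(α) ∩ FOLLOW(N) ≠ ∅: on such a lookahead the parser cannot decide between expanding α and letting N vanish via β.

Nullable non-terminals: P.
FIRST sets used below: FIRST(S) = { 'n' }, FIRST(T) = { 'x' }

P: nullable alternative(s) P → ε; FOLLOW(P) = { '-', 'x' }
  P → S: FIRST \ {ε} = { 'n' } — disjoint from FOLLOW(P)
  P → ε: FIRST \ {ε} = { } — this is the only nullable alternative, skip
  P → n A n: FIRST \ {ε} = { 'n' } — disjoint from FOLLOW(P)
  P → T: FIRST \ {ε} = { 'x' } — overlaps FOLLOW(P) on { 'x' }: CONFLICT

A, S, T have no nullable alternative, so no FIRST/FOLLOW check is needed there.

So the grammar has 1 FIRST/FOLLOW conflict (marked CONFLICT above).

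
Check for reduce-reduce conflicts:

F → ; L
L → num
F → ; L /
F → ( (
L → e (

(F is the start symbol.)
A reduce-reduce conflict occurs when an LR(0) state has two complete items [A → α .] and [B → β .] — both call for a reduction, and with no lookahead the parser cannot choose between them.

Augment with F' → F and build the canonical LR(0) collection (I0 = CLOSURE({[F' → . F]}), then GOTO on every symbol after a dot until no new states appear). It has 10 states:
  I0: { [F → . ( (], [F → . ; L /], [F → . ; L], [F' → . F] }  — shift
  I1: { [F → ( . (] }  — shift
  I2: { [F → ; . L /], [F → ; . L], [L → . e (], [L → . num] }  — shift
  I3: { [F' → F .] }  — accept
  I4: { [F → ; L . /], [F → ; L .] }  — shift, reduce
  I5: { [L → e . (] }  — shift
  I6: { [L → num .] }  — reduce
  I7: { [L → e ( .] }  — reduce
  I8: { [F → ; L / .] }  — reduce
  I9: { [F → ( ( .] }  — reduce

No state contains more than one complete item.

Answer: No reduce-reduce conflicts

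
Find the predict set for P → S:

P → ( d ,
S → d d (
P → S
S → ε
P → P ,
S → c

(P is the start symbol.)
{ $, ',', 'c', 'd' }

PREDICT(P → S) = (FIRST(RHS) \ {ε}) ∪ (FOLLOW(P) if ε ∈ FIRST(RHS), i.e. RHS ⇒* ε)
FIRST(S) = { 'c', 'd', ε }
FIRST(S) = { 'c', 'd', ε }
ε ∈ FIRST(S) (the right-hand side is nullable), so add FOLLOW(P) = { $, ',' }
PREDICT(P → S) = { $, ',', 'c', 'd' }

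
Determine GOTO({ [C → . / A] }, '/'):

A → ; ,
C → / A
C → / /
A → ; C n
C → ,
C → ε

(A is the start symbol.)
GOTO(I, '/') = CLOSURE({ [A → αX.β] : [A → α.Xβ] ∈ I, X = '/' })

Items with dot before '/', with the dot advanced:
  [C → . / A] → [C → / . A]
Closure of the advanced items:
  [C → / . A] has the dot before A: add [A → . ; ,], [A → . ; C n]

GOTO = { [A → . ; ,], [A → . ; C n], [C → / . A] }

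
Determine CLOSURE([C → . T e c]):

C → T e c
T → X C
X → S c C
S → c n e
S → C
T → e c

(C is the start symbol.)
{ [C → . T e c], [S → . C], [S → . c n e], [T → . X C], [T → . e c], [X → . S c C] }

To compute CLOSURE, for each item [A → α.Bβ] where B is a non-terminal, add [B → .γ] for all productions B → γ; repeat for the newly added items until nothing changes.

Start with: [C → . T e c]
  [C → . T e c] has the dot before T: add [T → . X C], [T → . e c]
  [T → . X C] has the dot before X: add [X → . S c C]
  [X → . S c C] has the dot before S: add [S → . c n e], [S → . C]
  [S → . C] has the dot before C: all C-items already present
No further items can be added.

CLOSURE = { [C → . T e c], [S → . C], [S → . c n e], [T → . X C], [T → . e c], [X → . S c C] }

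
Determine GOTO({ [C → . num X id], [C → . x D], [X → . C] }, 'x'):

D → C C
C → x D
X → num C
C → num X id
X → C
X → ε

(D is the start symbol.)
GOTO(I, 'x') = CLOSURE({ [A → αX.β] : [A → α.Xβ] ∈ I, X = 'x' })

Items with dot before 'x', with the dot advanced:
  [C → . x D] → [C → x . D]
Closure of the advanced items:
  [C → x . D] has the dot before D: add [D → . C C]
  [D → . C C] has the dot before C: add [C → . x D], [C → . num X id]

GOTO = { [C → . num X id], [C → . x D], [C → x . D], [D → . C C] }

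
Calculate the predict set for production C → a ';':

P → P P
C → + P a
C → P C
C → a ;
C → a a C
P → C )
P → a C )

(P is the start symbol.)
PREDICT(C → a ';') = (FIRST(RHS) \ {ε}) ∪ (FOLLOW(C) if ε ∈ FIRST(RHS), i.e. RHS ⇒* ε)
FIRST(a ';') = { 'a' }
ε ∉ FIRST(a ';'), so FOLLOW(C) is not added.
PREDICT(C → a ';') = { 'a' }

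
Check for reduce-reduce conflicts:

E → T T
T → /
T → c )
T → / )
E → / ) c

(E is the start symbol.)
No reduce-reduce conflicts

Augment with E' → E and build the canonical LR(0) collection (I0 = CLOSURE({[E' → . E]}), then GOTO on every symbol after a dot until no new states appear). It has 11 states:
  I0: { [E → . / ) c], [E → . T T], [E' → . E], [T → . / )], [T → . /], [T → . c )] }  — shift
  I1: { [E → / . ) c], [T → / . )], [T → / .] }  — shift, reduce
  I2: { [E' → E .] }  — accept
  I3: { [E → T . T], [T → . / )], [T → . /], [T → . c )] }  — shift
  I4: { [T → c . )] }  — shift
  I5: { [T → c ) .] }  — reduce
  I6: { [T → / . )], [T → / .] }  — shift, reduce
  I7: { [E → T T .] }  — reduce
  I8: { [T → / ) .] }  — reduce
  I9: { [E → / ) . c], [T → / ) .] }  — shift, reduce
  I10: { [E → / ) c .] }  — reduce

No state contains more than one complete item.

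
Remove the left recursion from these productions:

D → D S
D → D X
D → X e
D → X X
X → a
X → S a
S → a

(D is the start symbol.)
D → X e D'
D → X X D'
D' → S D'
D' → X D'
D' → ε
X → a
X → S a
S → a

D is directly left-recursive. The standard transformation for
  A → A α₁ | ... | A α_m | β₁ | ... | β_n
is
  A  → β₁ A' | ... | β_n A'
  A' → α₁ A' | ... | α_m A' | ε

D → X e becomes D → X e D'
D → X X becomes D → X X D'
D → D S becomes D' → S D'
D → D X becomes D' → X D'
Add D' → ε

Productions for other non-terminals are unchanged:
  X → a
  X → S a
  S → a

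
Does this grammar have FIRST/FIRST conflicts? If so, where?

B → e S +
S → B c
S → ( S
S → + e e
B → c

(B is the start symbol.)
A FIRST/FIRST conflict occurs when two productions N → α and N → β for the same non-terminal have FIRST(α) ∩ FIRST(β) ≠ ∅ (with ε ∈ FIRST of a nullable right-hand side, so two nullable alternatives also conflict).

FIRST sets of the non-terminals at (or reachable through a nullable prefix from) the front of some alternative:
  FIRST(B) = { 'c', 'e' }

Productions for B:
  B → e S +: FIRST = { 'e' }
  B → c: FIRST = { 'c' }
Productions for S:
  S → B c: FIRST = { 'c', 'e' }
  S → ( S: FIRST = { '(' }
  S → + e e: FIRST = { '+' }

All alternatives of each non-terminal have pairwise disjoint FIRST sets.

Answer: No FIRST/FIRST conflicts.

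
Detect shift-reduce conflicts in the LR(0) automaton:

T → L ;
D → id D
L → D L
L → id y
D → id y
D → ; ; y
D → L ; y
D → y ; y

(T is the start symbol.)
Yes — I9: [D → id D .] vs [D → . ; ; y]; I11: [D → id y .] vs [D → y . ; y]; I14: [L → D L .] vs [D → L . ; y]; I15: [T → L ; .] vs [D → L ; . y]

A shift-reduce conflict occurs when an LR(0) state has both:
  - a complete (reduce) item [A → α .] (dot at the end), and
  - a shift item [B → β . c γ] (dot before a terminal).

Augment with T' → T and build the canonical LR(0) collection (I0 = CLOSURE({[T' → . T]}), then GOTO on every symbol after a dot until no new states appear). It has 18 states:
  I0: { [D → . ; ; y], [D → . L ; y], [D → . id D], [D → . id y], [D → . y ; y], [L → . D L], [L → . id y], [T → . L ;], [T' → . T] }  — shift
  I1: { [D → ; . ; y] }  — shift
  I2: { [D → . ; ; y], [D → . L ; y], [D → . id D], [D → . id y], [D → . y ; y], [L → . D L], [L → . id y], [L → D . L] }  — shift
  I3: { [D → L . ; y], [T → L . ;] }  — shift
  I4: { [T' → T .] }  — accept
  I5: { [D → . ; ; y], [D → . L ; y], [D → . id D], [D → . id y], [D → . y ; y], [D → id . D], [D → id . y], [L → . D L], [L → . id y], [L → id . y] }  — shift
  I6: { [D → y . ; y] }  — shift
  I7: { [D → y ; . y] }  — shift
  I8: { [D → y ; y .] }  — reduce
  I9: { [D → . ; ; y], [D → . L ; y], [D → . id D], [D → . id y], [D → . y ; y], [D → id D .], [L → . D L], [L → . id y], [L → D . L] }  — shift, reduce
  I10: { [D → L . ; y] }  — shift
  I11: { [D → id y .], [D → y . ; y], [L → id y .] }  — shift, 2 reduces
  I12: { [D → L ; . y] }  — shift
  I13: { [D → L ; y .] }  — reduce
  I14: { [D → L . ; y], [L → D L .] }  — shift, reduce
  I15: { [D → L ; . y], [T → L ; .] }  — shift, reduce
  I16: { [D → ; ; . y] }  — shift
  I17: { [D → ; ; y .] }  — reduce

I9 contains reduce item [D → id D .] and shift items [D → . ; ; y], [D → . id D], [D → . id y], [D → . y ; y], [L → . id y] — shift-reduce conflict.
I11 contains reduce items [D → id y .], [L → id y .] and shift item [D → y . ; y] — shift-reduce conflict.
I14 contains reduce item [L → D L .] and shift item [D → L . ; y] — shift-reduce conflict.
I15 contains reduce item [T → L ; .] and shift item [D → L ; . y] — shift-reduce conflict.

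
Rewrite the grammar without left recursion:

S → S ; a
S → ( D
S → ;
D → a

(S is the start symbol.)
S → ( D S'
S → ; S'
S' → ; a S'
S' → ε
D → a

S is directly left-recursive. The standard transformation for
  A → A α₁ | ... | A α_m | β₁ | ... | β_n
is
  A  → β₁ A' | ... | β_n A'
  A' → α₁ A' | ... | α_m A' | ε

S → ( D becomes S → ( D S'
S → ; becomes S → ; S'
S → S ; a becomes S' → ; a S'
Add S' → ε

Productions for other non-terminals are unchanged:
  D → a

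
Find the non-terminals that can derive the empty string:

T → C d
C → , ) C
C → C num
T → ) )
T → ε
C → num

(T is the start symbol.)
ε-productions: T → ε
So T is immediately nullable.
No further non-terminal can be added: every production for the remaining non-terminals contains a terminal or a non-nullable non-terminal.
Nullable = { 'T' }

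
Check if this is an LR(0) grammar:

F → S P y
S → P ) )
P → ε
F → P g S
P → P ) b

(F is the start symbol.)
Yes, the grammar is LR(0)

A grammar is LR(0) if no state in the canonical LR(0) collection has:
  - both a shift item (dot before a terminal) and a complete item (shift-reduce conflict), or
  - two or more complete items (reduce-reduce conflict; the accept item [F' → F .] counts as a complete item here).

Augment with F' → F and build the canonical LR(0) collection (I0 = CLOSURE({[F' → . F]}), then GOTO on every symbol after a dot until no new states appear). It has 13 states:
  I0: { [F → . P g S], [F → . S P y], [F' → . F], [P → . P ) b], [P → .], [S → . P ) )] }  — reduce
  I1: { [F' → F .] }  — accept
  I2: { [F → P . g S], [P → P . ) b], [S → P . ) )] }  — shift
  I3: { [F → S . P y], [P → . P ) b], [P → .] }  — reduce
  I4: { [F → S P . y], [P → P . ) b] }  — shift
  I5: { [P → P ) . b] }  — shift
  I6: { [F → S P y .] }  — reduce
  I7: { [P → P ) b .] }  — reduce
  I8: { [P → P ) . b], [S → P ) . )] }  — shift
  I9: { [F → P g . S], [P → . P ) b], [P → .], [S → . P ) )] }  — reduce
  I10: { [P → P . ) b], [S → P . ) )] }  — shift
  I11: { [F → P g S .] }  — reduce
  I12: { [S → P ) ) .] }  — reduce

Every state is either a pure shift/goto state or contains exactly one complete item and nothing to shift — no conflicts. The grammar is LR(0).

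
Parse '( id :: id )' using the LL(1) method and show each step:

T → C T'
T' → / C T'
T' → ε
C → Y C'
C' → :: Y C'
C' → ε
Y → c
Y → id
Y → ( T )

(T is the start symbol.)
LL(1) parsing maintains a stack (initially the start symbol over $) and the input. At each step: if the stack top is a terminal, match it against the current input token; if it is a non-terminal N, replace it with the RHS of M[N, lookahead] (the unique production whose predict set contains the lookahead).

Stack is shown with the top on the left.

Stack                 Input           Action
--------------------------------------------
T $                   ( id :: id ) $  output T → C T'
C T' $                ( id :: id ) $  output C → Y C'
Y C' T' $             ( id :: id ) $  output Y → ( T )
( T ) C' T' $         ( id :: id ) $  match '('
T ) C' T' $           id :: id ) $    output T → C T'
C T' ) C' T' $        id :: id ) $    output C → Y C'
Y C' T' ) C' T' $     id :: id ) $    output Y → id
id C' T' ) C' T' $    id :: id ) $    match 'id'
C' T' ) C' T' $       :: id ) $       output C' → :: Y C'
:: Y C' T' ) C' T' $  :: id ) $       match '::'
Y C' T' ) C' T' $     id ) $          output Y → id
id C' T' ) C' T' $    id ) $          match 'id'
C' T' ) C' T' $       ) $             output C' → ε
T' ) C' T' $          ) $             output T' → ε
) C' T' $             ) $             match ')'
C' T' $               $               output C' → ε
T' $                  $               output T' → ε
$                     $               accept

The string is accepted.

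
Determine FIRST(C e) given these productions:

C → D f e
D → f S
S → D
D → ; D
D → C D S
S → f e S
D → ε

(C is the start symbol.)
{ ';', 'f' }

FIRST sets of the non-terminals involved (from the grammar, by fixed-point iteration):
  FIRST(C) = { ';', 'f' }

To compute FIRST(C e), process the symbols left to right:
Symbol C is a non-terminal. Add FIRST(C) \ {ε} = { ';', 'f' }
C is not nullable (ε ∉ FIRST(C)), so stop here.
FIRST(C e) = { ';', 'f' }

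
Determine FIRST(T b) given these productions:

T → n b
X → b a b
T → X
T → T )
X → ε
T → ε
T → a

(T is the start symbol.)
FIRST sets of the non-terminals involved (from the grammar, by fixed-point iteration):
  FIRST(T) = { ')', 'a', 'b', 'n', ε }

To compute FIRST(T b), process the symbols left to right:
Symbol T is a non-terminal. Add FIRST(T) \ {ε} = { ')', 'a', 'b', 'n' }
T is nullable (ε ∈ FIRST(T)), continue to the next symbol.
Symbol b is a terminal. Add 'b' and stop.
FIRST(T b) = { ')', 'a', 'b', 'n' }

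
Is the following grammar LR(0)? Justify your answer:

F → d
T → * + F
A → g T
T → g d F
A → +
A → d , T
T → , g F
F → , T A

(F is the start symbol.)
Yes, the grammar is LR(0)

Augment with F' → F and build the canonical LR(0) collection (I0 = CLOSURE({[F' → . F]}), then GOTO on every symbol after a dot until no new states appear). It has 21 states:
  I0: { [F → . , T A], [F → . d], [F' → . F] }  — shift
  I1: { [F → , . T A], [T → . * + F], [T → . , g F], [T → . g d F] }  — shift
  I2: { [F' → F .] }  — accept
  I3: { [F → d .] }  — reduce
  I4: { [T → * . + F] }  — shift
  I5: { [T → , . g F] }  — shift
  I6: { [A → . +], [A → . d , T], [A → . g T], [F → , T . A] }  — shift
  I7: { [T → g . d F] }  — shift
  I8: { [F → . , T A], [F → . d], [T → g d . F] }  — shift
  I9: { [T → g d F .] }  — reduce
  I10: { [A → + .] }  — reduce
  I11: { [F → , T A .] }  — reduce
  I12: { [A → d . , T] }  — shift
  I13: { [A → g . T], [T → . * + F], [T → . , g F], [T → . g d F] }  — shift
  I14: { [A → g T .] }  — reduce
  I15: { [A → d , . T], [T → . * + F], [T → . , g F], [T → . g d F] }  — shift
  I16: { [A → d , T .] }  — reduce
  I17: { [F → . , T A], [F → . d], [T → , g . F] }  — shift
  I18: { [T → , g F .] }  — reduce
  I19: { [F → . , T A], [F → . d], [T → * + . F] }  — shift
  I20: { [T → * + F .] }  — reduce

Every state is either a pure shift/goto state or contains exactly one complete item and nothing to shift — no conflicts. The grammar is LR(0).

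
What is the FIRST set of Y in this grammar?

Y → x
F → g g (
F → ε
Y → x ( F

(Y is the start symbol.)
To compute FIRST(Y), examine every production with Y on the left-hand side, reading each right-hand side left to right until a non-nullable symbol is reached.

From Y → x:
  - x is a terminal: add 'x' and stop
From Y → x ( F:
  - x is a terminal: add 'x' and stop

Collecting: FIRST(Y) = { 'x' }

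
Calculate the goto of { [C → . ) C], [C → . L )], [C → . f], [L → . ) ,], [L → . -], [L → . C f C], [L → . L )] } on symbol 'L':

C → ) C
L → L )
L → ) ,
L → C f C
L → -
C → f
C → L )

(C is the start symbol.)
GOTO(I, 'L') = CLOSURE({ [A → αX.β] : [A → α.Xβ] ∈ I, X = 'L' })

Items with dot before 'L', with the dot advanced:
  [C → . L )] → [C → L . )]
  [L → . L )] → [L → L . )]
Closure adds nothing (no advanced item has the dot before a non-terminal).

GOTO = { [C → L . )], [L → L . )] }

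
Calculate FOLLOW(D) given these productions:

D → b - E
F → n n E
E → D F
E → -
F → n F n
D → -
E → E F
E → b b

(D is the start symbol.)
D is the start symbol, so $ ∈ FOLLOW(D).
In E → D F: D is followed by F, add FIRST(F) \ {ε} = { 'n' }

Taking the union: FOLLOW(D) = { $, 'n' }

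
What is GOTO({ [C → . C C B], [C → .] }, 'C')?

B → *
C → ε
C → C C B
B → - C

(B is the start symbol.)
GOTO(I, 'C') = CLOSURE({ [A → αX.β] : [A → α.Xβ] ∈ I, X = 'C' })

Items with dot before 'C', with the dot advanced:
  [C → . C C B] → [C → C . C B]
Closure of the advanced items:
  [C → C . C B] has the dot before C: add [C → .], [C → . C C B]

GOTO = { [C → . C C B], [C → .], [C → C . C B] }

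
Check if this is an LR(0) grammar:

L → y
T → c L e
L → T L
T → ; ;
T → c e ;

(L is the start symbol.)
A grammar is LR(0) if no state in the canonical LR(0) collection has:
  - both a shift item (dot before a terminal) and a complete item (shift-reduce conflict), or
  - two or more complete items (reduce-reduce conflict; the accept item [L' → L .] counts as a complete item here).

Augment with L' → L and build the canonical LR(0) collection (I0 = CLOSURE({[L' → . L]}), then GOTO on every symbol after a dot until no new states appear). It has 12 states:
  I0: { [L → . T L], [L → . y], [L' → . L], [T → . ; ;], [T → . c L e], [T → . c e ;] }  — shift
  I1: { [T → ; . ;] }  — shift
  I2: { [L' → L .] }  — accept
  I3: { [L → . T L], [L → . y], [L → T . L], [T → . ; ;], [T → . c L e], [T → . c e ;] }  — shift
  I4: { [L → . T L], [L → . y], [T → . ; ;], [T → . c L e], [T → . c e ;], [T → c . L e], [T → c . e ;] }  — shift
  I5: { [L → y .] }  — reduce
  I6: { [T → c L . e] }  — shift
  I7: { [T → c e . ;] }  — shift
  I8: { [T → c e ; .] }  — reduce
  I9: { [T → c L e .] }  — reduce
  I10: { [L → T L .] }  — reduce
  I11: { [T → ; ; .] }  — reduce

Every state is either a pure shift/goto state or contains exactly one complete item and nothing to shift — no conflicts. The grammar is LR(0).

Answer: Yes, the grammar is LR(0)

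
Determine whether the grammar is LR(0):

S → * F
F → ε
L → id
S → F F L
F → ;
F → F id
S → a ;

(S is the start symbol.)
Augment with S' → S and build the canonical LR(0) collection (I0 = CLOSURE({[S' → . S]}), then GOTO on every symbol after a dot until no new states appear). It has 12 states:
  I0: { [F → . ;], [F → . F id], [F → .], [S → . * F], [S → . F F L], [S → . a ;], [S' → . S] }  — shift, reduce
  I1: { [F → . ;], [F → . F id], [F → .], [S → * . F] }  — shift, reduce
  I2: { [F → ; .] }  — reduce
  I3: { [F → . ;], [F → . F id], [F → .], [F → F . id], [S → F . F L] }  — shift, reduce
  I4: { [S' → S .] }  — accept
  I5: { [S → a . ;] }  — shift
  I6: { [S → a ; .] }  — reduce
  I7: { [F → F . id], [L → . id], [S → F F . L] }  — shift
  I8: { [F → F id .] }  — reduce
  I9: { [S → F F L .] }  — reduce
  I10: { [F → F id .], [L → id .] }  — 2 reduces
  I11: { [F → F . id], [S → * F .] }  — shift, reduce

Conflict in state I0:
  Shift-reduce conflict between [F → .] and [F → . ;]
So the grammar is NOT LR(0).

Answer: No. Shift-reduce conflict between [F → .] and [F → . ;]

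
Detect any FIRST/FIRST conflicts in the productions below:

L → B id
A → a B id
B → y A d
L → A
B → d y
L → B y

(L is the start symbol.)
A FIRST/FIRST conflict occurs when two productions N → α and N → β for the same non-terminal have FIRST(α) ∩ FIRST(β) ≠ ∅ (with ε ∈ FIRST of a nullable right-hand side, so two nullable alternatives also conflict).

FIRST sets of the non-terminals at (or reachable through a nullable prefix from) the front of some alternative:
  FIRST(B) = { 'd', 'y' }
  FIRST(A) = { 'a' }

Productions for L:
  L → B id: FIRST = { 'd', 'y' }
  L → A: FIRST = { 'a' }
  L → B y: FIRST = { 'd', 'y' }
Productions for B:
  B → y A d: FIRST = { 'y' }
  B → d y: FIRST = { 'd' }
A has only one production, so no FIRST/FIRST conflict is possible there.

Conflict for L: L → B id and L → B y
  Overlap: { 'd', 'y' }

Answer: Yes. L → B id / L → B y on { 'd', 'y' }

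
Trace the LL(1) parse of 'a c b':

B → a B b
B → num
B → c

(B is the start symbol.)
Stack is shown with the top on the left.

Stack    Input    Action
------------------------
B $      a c b $  output B → a B b
a B b $  a c b $  match 'a'
B b $    c b $    output B → c
c b $    c b $    match 'c'
b $      b $      match 'b'
$        $        accept

The string is accepted.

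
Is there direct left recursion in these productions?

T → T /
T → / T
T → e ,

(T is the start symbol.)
Direct left recursion occurs when N → N α for some non-terminal N (the right-hand side begins with the left-hand side itself).

T → T /: LEFT RECURSIVE (starts with T)
T → / T: starts with '/'
T → e ,: starts with e

The grammar has direct left recursion on: T.

Answer: Yes, T is left-recursive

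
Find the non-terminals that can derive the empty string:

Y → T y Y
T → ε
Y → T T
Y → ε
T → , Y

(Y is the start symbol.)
A non-terminal is nullable if it can derive ε (the empty string): either it has an ε-production, or it has a production whose right-hand side consists entirely of nullable non-terminals.

ε-productions: T → ε, Y → ε
So T, Y are immediately nullable.
Every non-terminal is now nullable.
Nullable = { 'T', 'Y' }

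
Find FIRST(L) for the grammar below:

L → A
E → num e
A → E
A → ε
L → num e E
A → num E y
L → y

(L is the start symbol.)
{ 'num', 'y', ε }

To compute FIRST(L), examine every production with L on the left-hand side, reading each right-hand side left to right until a non-nullable symbol is reached.

FIRST sets of the other non-terminals involved (by the same procedure, iterated to a fixed point):
  FIRST(A) = { 'num', ε }

From L → A:
  - A is a non-terminal: add FIRST(A) \ {ε} = { 'num' }
    A is nullable and nothing follows, so the whole right-hand side can vanish: ε ∈ FIRST(L)
From L → num e E:
  - num is a terminal: add 'num' and stop
From L → y:
  - y is a terminal: add 'y' and stop

Collecting: FIRST(L) = { 'num', 'y', ε }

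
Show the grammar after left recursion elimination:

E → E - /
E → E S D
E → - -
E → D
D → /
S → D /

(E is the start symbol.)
E is directly left-recursive. The standard transformation for
  A → A α₁ | ... | A α_m | β₁ | ... | β_n
is
  A  → β₁ A' | ... | β_n A'
  A' → α₁ A' | ... | α_m A' | ε

E → - - becomes E → - - E'
E → D becomes E → D E'
E → E - / becomes E' → - / E'
E → E S D becomes E' → S D E'
Add E' → ε

Productions for other non-terminals are unchanged:
  D → /
  S → D /

Resulting grammar:
E → - - E'
E → D E'
E' → - / E'
E' → S D E'
E' → ε
D → /
S → D /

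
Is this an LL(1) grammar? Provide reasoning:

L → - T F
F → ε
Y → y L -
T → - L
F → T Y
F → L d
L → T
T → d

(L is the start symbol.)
No. Predict set conflict for L: { '-' }

A grammar is LL(1) if for each non-terminal N with multiple productions, the predict sets of those productions are pairwise disjoint, where PREDICT(N → α) = (FIRST(α) \ {ε}) ∪ (FOLLOW(N) if α ⇒* ε).

Relevant sets:
  FIRST(T) = { '-', 'd' }
  FIRST(L) = { '-', 'd' }
  FOLLOW(F) = { $, '-', 'd', 'y' }

For L:
  PREDICT(L → '-' T F) = { '-' }
  PREDICT(L → T) = { '-', 'd' }
For F:
  PREDICT(F → ε) = { $, '-', 'd', 'y' }
  PREDICT(F → T Y) = { '-', 'd' }
  PREDICT(F → L d) = { '-', 'd' }
For T:
  PREDICT(T → '-' L) = { '-' }
  PREDICT(T → d) = { 'd' }
Y has a single production, so nothing to check there.

Conflict found: Predict set conflict for L: { '-' }
The grammar is NOT LL(1).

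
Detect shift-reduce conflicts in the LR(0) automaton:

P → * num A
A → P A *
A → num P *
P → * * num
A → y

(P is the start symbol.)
No shift-reduce conflicts

Augment with P' → P and build the canonical LR(0) collection (I0 = CLOSURE({[P' → . P]}), then GOTO on every symbol after a dot until no new states appear). It has 14 states:
  I0: { [P → . * * num], [P → . * num A], [P' → . P] }  — shift
  I1: { [P → * . * num], [P → * . num A] }  — shift
  I2: { [P' → P .] }  — accept
  I3: { [P → * * . num] }  — shift
  I4: { [A → . P A *], [A → . num P *], [A → . y], [P → * num . A], [P → . * * num], [P → . * num A] }  — shift
  I5: { [P → * num A .] }  — reduce
  I6: { [A → . P A *], [A → . num P *], [A → . y], [A → P . A *], [P → . * * num], [P → . * num A] }  — shift
  I7: { [A → num . P *], [P → . * * num], [P → . * num A] }  — shift
  I8: { [A → y .] }  — reduce
  I9: { [A → num P . *] }  — shift
  I10: { [A → num P * .] }  — reduce
  I11: { [A → P A . *] }  — shift
  I12: { [A → P A * .] }  — reduce
  I13: { [P → * * num .] }  — reduce

No state contains both a complete item and a shift item.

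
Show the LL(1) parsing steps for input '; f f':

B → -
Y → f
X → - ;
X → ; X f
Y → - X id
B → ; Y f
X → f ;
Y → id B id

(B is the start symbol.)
LL(1) parsing maintains a stack (initially the start symbol over $) and the input. At each step: if the stack top is a terminal, match it against the current input token; if it is a non-terminal N, replace it with the RHS of M[N, lookahead] (the unique production whose predict set contains the lookahead).

Stack is shown with the top on the left.

Stack    Input    Action
------------------------
B $      ; f f $  output B → ; Y f
; Y f $  ; f f $  match ';'
Y f $    f f $    output Y → f
f f $    f f $    match 'f'
f $      f $      match 'f'
$        $        accept

The string is accepted.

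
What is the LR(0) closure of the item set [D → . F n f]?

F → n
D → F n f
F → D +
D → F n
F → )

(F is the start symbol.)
To compute CLOSURE, for each item [A → α.Bβ] where B is a non-terminal, add [B → .γ] for all productions B → γ; repeat for the newly added items until nothing changes.

Start with: [D → . F n f]
  [D → . F n f] has the dot before F: add [F → . n], [F → . D +], [F → . )]
  [F → . D +] has the dot before D: add [D → . F n]
No further items can be added.

CLOSURE = { [D → . F n f], [D → . F n], [F → . )], [F → . D +], [F → . n] }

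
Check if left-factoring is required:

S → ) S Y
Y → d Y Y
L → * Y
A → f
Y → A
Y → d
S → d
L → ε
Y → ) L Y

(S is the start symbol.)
Left-factoring is needed when two productions for the same non-terminal
share a common prefix on the right-hand side.

Productions for S:
  S → ) S Y
  S → d
Productions for Y:
  Y → d Y Y
  Y → A
  Y → d
  Y → ) L Y
Productions for L:
  L → * Y
  L → ε

Found common prefix 'd' in productions for Y

Answer: Yes, Y has productions with common prefix 'd'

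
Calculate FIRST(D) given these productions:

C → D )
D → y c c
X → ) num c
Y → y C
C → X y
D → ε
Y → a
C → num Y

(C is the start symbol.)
{ 'y', ε }

To compute FIRST(D), examine every production with D on the left-hand side, reading each right-hand side left to right until a non-nullable symbol is reached.

From D → y c c:
  - y is a terminal: add 'y' and stop
From D → ε:
  - ε-production, so ε ∈ FIRST(D)

Collecting: FIRST(D) = { 'y', ε }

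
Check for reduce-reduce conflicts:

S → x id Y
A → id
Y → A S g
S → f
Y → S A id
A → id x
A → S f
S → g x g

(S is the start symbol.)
Yes — I13: [A → S f .] vs [S → f .]

A reduce-reduce conflict occurs when an LR(0) state has two complete items [A → α .] and [B → β .] — both call for a reduction, and with no lookahead the parser cannot choose between them.

Augment with S' → S and build the canonical LR(0) collection (I0 = CLOSURE({[S' → . S]}), then GOTO on every symbol after a dot until no new states appear). It has 20 states:
  I0: { [S → . f], [S → . g x g], [S → . x id Y], [S' → . S] }  — shift
  I1: { [S' → S .] }  — accept
  I2: { [S → f .] }  — reduce
  I3: { [S → g . x g] }  — shift
  I4: { [S → x . id Y] }  — shift
  I5: { [A → . S f], [A → . id x], [A → . id], [S → . f], [S → . g x g], [S → . x id Y], [S → x id . Y], [Y → . A S g], [Y → . S A id] }  — shift
  I6: { [S → . f], [S → . g x g], [S → . x id Y], [Y → A . S g] }  — shift
  I7: { [A → . S f], [A → . id x], [A → . id], [A → S . f], [S → . f], [S → . g x g], [S → . x id Y], [Y → S . A id] }  — shift
  I8: { [S → x id Y .] }  — reduce
  I9: { [A → id . x], [A → id .] }  — shift, reduce
  I10: { [A → id x .] }  — reduce
  I11: { [Y → S A . id] }  — shift
  I12: { [A → S . f] }  — shift
  I13: { [A → S f .], [S → f .] }  — 2 reduces
  I14: { [A → S f .] }  — reduce
  I15: { [Y → S A id .] }  — reduce
  I16: { [Y → A S . g] }  — shift
  I17: { [Y → A S g .] }  — reduce
  I18: { [S → g x . g] }  — shift
  I19: { [S → g x g .] }  — reduce

I13 contains complete items [A → S f .], [S → f .] — reduce-reduce conflict.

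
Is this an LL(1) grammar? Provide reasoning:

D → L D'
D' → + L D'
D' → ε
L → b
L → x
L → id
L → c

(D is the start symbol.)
Relevant sets:
  FOLLOW(D') = { $ }

For D':
  PREDICT(D' → '+' L D') = { '+' }
  PREDICT(D' → ε) = { $ }
For L:
  PREDICT(L → b) = { 'b' }
  PREDICT(L → x) = { 'x' }
  PREDICT(L → id) = { 'id' }
  PREDICT(L → c) = { 'c' }
D has a single production, so nothing to check there.

All predict sets are disjoint. The grammar IS LL(1).

Answer: Yes, the grammar is LL(1).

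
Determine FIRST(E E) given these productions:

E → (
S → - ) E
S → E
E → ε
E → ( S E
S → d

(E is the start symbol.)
{ '(', ε }

FIRST sets of the non-terminals involved (from the grammar, by fixed-point iteration):
  FIRST(E) = { '(', ε }

To compute FIRST(E E), process the symbols left to right:
Symbol E is a non-terminal. Add FIRST(E) \ {ε} = { '(' }
E is nullable (ε ∈ FIRST(E)), continue to the next symbol.
Symbol E is a non-terminal. Add FIRST(E) \ {ε} = { '(' }
E is nullable (ε ∈ FIRST(E)), continue to the next symbol.
All symbols are nullable, so ε is in the result.
FIRST(E E) = { '(', ε }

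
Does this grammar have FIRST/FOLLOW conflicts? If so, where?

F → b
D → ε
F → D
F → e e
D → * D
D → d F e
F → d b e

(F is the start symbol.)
A FIRST/FOLLOW conflict occurs when a non-terminal N has a nullable alternative N → β (β ⇒* ε) and another alternative N → α with FIRST(α) ∩ FOLLOW(N) ≠ ∅: on such a lookahead the parser cannot decide between expanding α and letting N vanish via β.

Nullable non-terminals: D, F.
FIRST sets used below: FIRST(D) = { '*', 'd', ε }

D: nullable alternative(s) D → ε; FOLLOW(D) = { $, 'e' }
  D → ε: FIRST \ {ε} = { } — this is the only nullable alternative, skip
  D → * D: FIRST \ {ε} = { '*' } — disjoint from FOLLOW(D)
  D → d F e: FIRST \ {ε} = { 'd' } — disjoint from FOLLOW(D)

F: nullable alternative(s) F → D; FOLLOW(F) = { $, 'e' }
  F → b: FIRST \ {ε} = { 'b' } — disjoint from FOLLOW(F)
  F → D: FIRST \ {ε} = { '*', 'd' } — this is the only nullable alternative, skip
  F → e e: FIRST \ {ε} = { 'e' } — overlaps FOLLOW(F) on { 'e' }: CONFLICT
  F → d b e: FIRST \ {ε} = { 'd' } — disjoint from FOLLOW(F)

So the grammar has 1 FIRST/FOLLOW conflict (marked CONFLICT above).

Answer: Yes. F → e e with FOLLOW(F) on { 'e' }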